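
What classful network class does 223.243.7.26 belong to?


First octet: 223
Binary: 11011111
110xxxxx -> Class C (192-223)
Class C, default mask 255.255.255.0 (/24)


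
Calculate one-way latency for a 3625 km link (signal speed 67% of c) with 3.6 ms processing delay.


Speed = 0.67 * 3e5 km/s = 201000 km/s
Propagation delay = 3625 / 201000 = 0.018 s = 18.0348 ms
Processing delay = 3.6 ms
Total one-way latency = 21.6348 ms


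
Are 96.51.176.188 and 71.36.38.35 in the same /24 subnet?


Mask: 255.255.255.0
96.51.176.188 AND mask = 96.51.176.0
71.36.38.35 AND mask = 71.36.38.0
No, different subnets (96.51.176.0 vs 71.36.38.0)


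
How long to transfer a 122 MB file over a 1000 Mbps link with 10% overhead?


Effective throughput = 1000 * (1 - 10/100) = 900 Mbps
File size in Mb = 122 * 8 = 976 Mb
Time = 976 / 900
Time = 1.0844 seconds


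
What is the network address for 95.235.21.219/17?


IP:   01011111.11101011.00010101.11011011
Mask: 11111111.11111111.10000000.00000000
AND operation:
Net:  01011111.11101011.00000000.00000000
Network: 95.235.0.0/17


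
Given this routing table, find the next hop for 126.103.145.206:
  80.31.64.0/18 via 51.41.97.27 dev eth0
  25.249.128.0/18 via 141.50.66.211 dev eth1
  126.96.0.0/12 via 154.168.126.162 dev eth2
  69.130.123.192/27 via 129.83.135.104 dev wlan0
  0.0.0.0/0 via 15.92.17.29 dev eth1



Longest prefix match for 126.103.145.206:
  /18 80.31.64.0: no
  /18 25.249.128.0: no
  /12 126.96.0.0: MATCH
  /27 69.130.123.192: no
  /0 0.0.0.0: MATCH
Selected: next-hop 154.168.126.162 via eth2 (matched /12)


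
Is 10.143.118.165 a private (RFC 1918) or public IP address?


RFC 1918 private ranges:
  10.0.0.0/8 (10.0.0.0 - 10.255.255.255)
  172.16.0.0/12 (172.16.0.0 - 172.31.255.255)
  192.168.0.0/16 (192.168.0.0 - 192.168.255.255)
Private (in 10.0.0.0/8)


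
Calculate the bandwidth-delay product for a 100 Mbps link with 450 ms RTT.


BDP = bandwidth * RTT
= 100 Mbps * 450 ms
= 100 * 1e6 * 450 / 1000 bits
= 45000000 bits
= 5625000 bytes
= 5493.1641 KB
BDP = 45000000 bits (5625000 bytes)


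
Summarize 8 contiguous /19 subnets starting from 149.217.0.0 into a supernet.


Original prefix: /19
Number of subnets: 8 = 2^3
New prefix = 19 - 3 = 16
Supernet: 149.217.0.0/16


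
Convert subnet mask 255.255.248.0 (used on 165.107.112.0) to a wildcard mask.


Subnet mask: 255.255.248.0
Wildcard = 255.255.255.255 - subnet mask
255 - 255 = 0
255 - 255 = 0
255 - 248 = 7
255 - 0 = 255
Wildcard: 0.0.7.255


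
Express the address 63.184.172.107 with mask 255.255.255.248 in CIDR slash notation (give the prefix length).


Binary: 11111111.11111111.11111111.11111000
Count leading 1s
Prefix: /29


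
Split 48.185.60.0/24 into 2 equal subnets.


New prefix = 24 + 1 = 25
Each subnet has 128 addresses
  48.185.60.0/25
  48.185.60.128/25
Subnets: 48.185.60.0/25, 48.185.60.128/25


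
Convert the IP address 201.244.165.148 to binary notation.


201 = 11001001
244 = 11110100
165 = 10100101
148 = 10010100
Binary: 11001001.11110100.10100101.10010100


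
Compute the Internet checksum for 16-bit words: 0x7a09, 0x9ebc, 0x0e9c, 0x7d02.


Sum all words (with carry folding):
+ 0x7a09 = 0x7a09
+ 0x9ebc = 0x18c6
+ 0x0e9c = 0x2762
+ 0x7d02 = 0xa464
One's complement: ~0xa464
Checksum = 0x5b9b


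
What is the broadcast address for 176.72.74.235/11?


Network: 176.64.0.0/11
Host bits = 21
Set all host bits to 1:
Broadcast: 176.95.255.255


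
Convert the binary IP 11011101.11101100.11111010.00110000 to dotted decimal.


11011101 = 221
11101100 = 236
11111010 = 250
00110000 = 48
IP: 221.236.250.48


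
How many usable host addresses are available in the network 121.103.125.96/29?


Host bits = 32 - 29 = 3
Total addresses = 2^3 = 8
Usable = total - 2 (network and broadcast)
Usable hosts: 6


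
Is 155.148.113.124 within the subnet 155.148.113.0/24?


Subnet network: 155.148.113.0
Test IP AND mask: 155.148.113.0
Yes, 155.148.113.124 is in 155.148.113.0/24


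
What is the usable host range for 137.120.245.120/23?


Network: 137.120.244.0
Broadcast: 137.120.245.255
First usable = network + 1
Last usable = broadcast - 1
Range: 137.120.244.1 to 137.120.245.254


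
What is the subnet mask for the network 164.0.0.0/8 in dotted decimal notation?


/8 means 8 network bits, 24 host bits
Binary: 11111111000000000000000000000000
Mask: 255.0.0.0


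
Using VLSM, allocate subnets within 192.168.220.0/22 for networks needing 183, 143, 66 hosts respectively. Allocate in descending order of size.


183 hosts -> /24 (254 usable): 192.168.220.0/24
143 hosts -> /24 (254 usable): 192.168.221.0/24
66 hosts -> /25 (126 usable): 192.168.222.0/25
Allocation: 192.168.220.0/24 (183 hosts, 254 usable); 192.168.221.0/24 (143 hosts, 254 usable); 192.168.222.0/25 (66 hosts, 126 usable)


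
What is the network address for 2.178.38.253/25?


IP:   00000010.10110010.00100110.11111101
Mask: 11111111.11111111.11111111.10000000
AND operation:
Net:  00000010.10110010.00100110.10000000
Network: 2.178.38.128/25


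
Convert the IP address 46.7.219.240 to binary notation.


46 = 00101110
7 = 00000111
219 = 11011011
240 = 11110000
Binary: 00101110.00000111.11011011.11110000


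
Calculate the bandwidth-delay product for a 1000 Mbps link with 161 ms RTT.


BDP = bandwidth * RTT
= 1000 Mbps * 161 ms
= 1000 * 1e6 * 161 / 1000 bits
= 161000000 bits
= 20125000 bytes
= 19653.3203 KB
BDP = 161000000 bits (20125000 bytes)


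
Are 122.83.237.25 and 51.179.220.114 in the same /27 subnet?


Mask: 255.255.255.224
122.83.237.25 AND mask = 122.83.237.0
51.179.220.114 AND mask = 51.179.220.96
No, different subnets (122.83.237.0 vs 51.179.220.96)


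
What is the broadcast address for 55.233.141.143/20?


Network: 55.233.128.0/20
Host bits = 12
Set all host bits to 1:
Broadcast: 55.233.143.255


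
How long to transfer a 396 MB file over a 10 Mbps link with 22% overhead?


Effective throughput = 10 * (1 - 22/100) = 7.8 Mbps
File size in Mb = 396 * 8 = 3168 Mb
Time = 3168 / 7.8
Time = 406.1538 seconds


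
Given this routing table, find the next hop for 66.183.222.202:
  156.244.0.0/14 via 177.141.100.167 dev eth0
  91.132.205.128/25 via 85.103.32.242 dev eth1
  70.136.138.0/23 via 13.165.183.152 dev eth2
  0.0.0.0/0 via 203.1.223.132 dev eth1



Longest prefix match for 66.183.222.202:
  /14 156.244.0.0: no
  /25 91.132.205.128: no
  /23 70.136.138.0: no
  /0 0.0.0.0: MATCH
Selected: next-hop 203.1.223.132 via eth1 (matched /0)


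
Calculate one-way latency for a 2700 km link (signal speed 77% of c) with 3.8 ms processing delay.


Speed = 0.77 * 3e5 km/s = 231000 km/s
Propagation delay = 2700 / 231000 = 0.0117 s = 11.6883 ms
Processing delay = 3.8 ms
Total one-way latency = 15.4883 ms


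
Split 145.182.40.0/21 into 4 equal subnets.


New prefix = 21 + 2 = 23
Each subnet has 512 addresses
  145.182.40.0/23
  145.182.42.0/23
  145.182.44.0/23
  145.182.46.0/23
Subnets: 145.182.40.0/23, 145.182.42.0/23, 145.182.44.0/23, 145.182.46.0/23


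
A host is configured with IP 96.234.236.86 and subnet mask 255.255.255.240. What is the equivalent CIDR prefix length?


Binary: 11111111.11111111.11111111.11110000
Count leading 1s
Prefix: /28


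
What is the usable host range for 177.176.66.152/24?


Network: 177.176.66.0
Broadcast: 177.176.66.255
First usable = network + 1
Last usable = broadcast - 1
Range: 177.176.66.1 to 177.176.66.254


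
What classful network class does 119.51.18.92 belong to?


First octet: 119
Binary: 01110111
0xxxxxxx -> Class A (1-126)
Class A, default mask 255.0.0.0 (/8)


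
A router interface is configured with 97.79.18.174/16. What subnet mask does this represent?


/16 means 16 network bits, 16 host bits
Binary: 11111111111111110000000000000000
Mask: 255.255.0.0


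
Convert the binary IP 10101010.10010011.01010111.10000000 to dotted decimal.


10101010 = 170
10010011 = 147
01010111 = 87
10000000 = 128
IP: 170.147.87.128


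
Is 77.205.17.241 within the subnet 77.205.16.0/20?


Subnet network: 77.205.16.0
Test IP AND mask: 77.205.16.0
Yes, 77.205.17.241 is in 77.205.16.0/20


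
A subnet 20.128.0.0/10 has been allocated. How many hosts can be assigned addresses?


Host bits = 32 - 10 = 22
Total addresses = 2^22 = 4194304
Usable = total - 2 (network and broadcast)
Usable hosts: 4194302


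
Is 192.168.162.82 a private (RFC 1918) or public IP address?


RFC 1918 private ranges:
  10.0.0.0/8 (10.0.0.0 - 10.255.255.255)
  172.16.0.0/12 (172.16.0.0 - 172.31.255.255)
  192.168.0.0/16 (192.168.0.0 - 192.168.255.255)
Private (in 192.168.0.0/16)


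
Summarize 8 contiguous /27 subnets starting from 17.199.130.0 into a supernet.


Original prefix: /27
Number of subnets: 8 = 2^3
New prefix = 27 - 3 = 24
Supernet: 17.199.130.0/24


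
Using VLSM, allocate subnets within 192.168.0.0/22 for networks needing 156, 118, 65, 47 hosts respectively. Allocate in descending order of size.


156 hosts -> /24 (254 usable): 192.168.0.0/24
118 hosts -> /25 (126 usable): 192.168.1.0/25
65 hosts -> /25 (126 usable): 192.168.1.128/25
47 hosts -> /26 (62 usable): 192.168.2.0/26
Allocation: 192.168.0.0/24 (156 hosts, 254 usable); 192.168.1.0/25 (118 hosts, 126 usable); 192.168.1.128/25 (65 hosts, 126 usable); 192.168.2.0/26 (47 hosts, 62 usable)


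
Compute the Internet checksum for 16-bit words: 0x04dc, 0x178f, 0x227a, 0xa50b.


Sum all words (with carry folding):
+ 0x04dc = 0x04dc
+ 0x178f = 0x1c6b
+ 0x227a = 0x3ee5
+ 0xa50b = 0xe3f0
One's complement: ~0xe3f0
Checksum = 0x1c0f


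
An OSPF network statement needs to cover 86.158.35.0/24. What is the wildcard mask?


Subnet mask: 255.255.255.0
Wildcard = 255.255.255.255 - subnet mask
255 - 255 = 0
255 - 255 = 0
255 - 255 = 0
255 - 0 = 255
Wildcard: 0.0.0.255


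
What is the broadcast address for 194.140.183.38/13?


Network: 194.136.0.0/13
Host bits = 19
Set all host bits to 1:
Broadcast: 194.143.255.255


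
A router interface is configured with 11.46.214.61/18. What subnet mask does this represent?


/18 means 18 network bits, 14 host bits
Binary: 11111111111111111100000000000000
Mask: 255.255.192.0


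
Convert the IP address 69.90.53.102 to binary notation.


69 = 01000101
90 = 01011010
53 = 00110101
102 = 01100110
Binary: 01000101.01011010.00110101.01100110


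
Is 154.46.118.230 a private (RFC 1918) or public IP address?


RFC 1918 private ranges:
  10.0.0.0/8 (10.0.0.0 - 10.255.255.255)
  172.16.0.0/12 (172.16.0.0 - 172.31.255.255)
  192.168.0.0/16 (192.168.0.0 - 192.168.255.255)
Public (not in any RFC 1918 range)


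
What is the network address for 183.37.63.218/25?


IP:   10110111.00100101.00111111.11011010
Mask: 11111111.11111111.11111111.10000000
AND operation:
Net:  10110111.00100101.00111111.10000000
Network: 183.37.63.128/25


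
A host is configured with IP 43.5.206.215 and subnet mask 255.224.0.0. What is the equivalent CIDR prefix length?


Binary: 11111111.11100000.00000000.00000000
Count leading 1s
Prefix: /11


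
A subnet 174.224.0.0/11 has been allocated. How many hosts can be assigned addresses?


Host bits = 32 - 11 = 21
Total addresses = 2^21 = 2097152
Usable = total - 2 (network and broadcast)
Usable hosts: 2097150


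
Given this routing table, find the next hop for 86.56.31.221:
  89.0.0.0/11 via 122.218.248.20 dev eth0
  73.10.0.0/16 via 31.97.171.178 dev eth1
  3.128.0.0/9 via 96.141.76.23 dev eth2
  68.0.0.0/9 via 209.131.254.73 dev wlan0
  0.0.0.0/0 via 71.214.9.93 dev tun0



Longest prefix match for 86.56.31.221:
  /11 89.0.0.0: no
  /16 73.10.0.0: no
  /9 3.128.0.0: no
  /9 68.0.0.0: no
  /0 0.0.0.0: MATCH
Selected: next-hop 71.214.9.93 via tun0 (matched /0)


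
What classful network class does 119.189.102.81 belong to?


First octet: 119
Binary: 01110111
0xxxxxxx -> Class A (1-126)
Class A, default mask 255.0.0.0 (/8)


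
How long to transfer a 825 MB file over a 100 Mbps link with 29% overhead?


Effective throughput = 100 * (1 - 29/100) = 71 Mbps
File size in Mb = 825 * 8 = 6600 Mb
Time = 6600 / 71
Time = 92.9577 seconds


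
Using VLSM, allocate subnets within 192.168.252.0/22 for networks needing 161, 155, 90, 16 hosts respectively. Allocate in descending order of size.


161 hosts -> /24 (254 usable): 192.168.252.0/24
155 hosts -> /24 (254 usable): 192.168.253.0/24
90 hosts -> /25 (126 usable): 192.168.254.0/25
16 hosts -> /27 (30 usable): 192.168.254.128/27
Allocation: 192.168.252.0/24 (161 hosts, 254 usable); 192.168.253.0/24 (155 hosts, 254 usable); 192.168.254.0/25 (90 hosts, 126 usable); 192.168.254.128/27 (16 hosts, 30 usable)


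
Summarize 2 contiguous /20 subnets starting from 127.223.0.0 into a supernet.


Original prefix: /20
Number of subnets: 2 = 2^1
New prefix = 20 - 1 = 19
Supernet: 127.223.0.0/19


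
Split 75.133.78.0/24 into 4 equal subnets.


New prefix = 24 + 2 = 26
Each subnet has 64 addresses
  75.133.78.0/26
  75.133.78.64/26
  75.133.78.128/26
  75.133.78.192/26
Subnets: 75.133.78.0/26, 75.133.78.64/26, 75.133.78.128/26, 75.133.78.192/26


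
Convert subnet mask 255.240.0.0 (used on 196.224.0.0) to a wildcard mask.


Subnet mask: 255.240.0.0
Wildcard = 255.255.255.255 - subnet mask
255 - 255 = 0
255 - 240 = 15
255 - 0 = 255
255 - 0 = 255
Wildcard: 0.15.255.255


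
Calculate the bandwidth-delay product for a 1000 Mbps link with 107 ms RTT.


BDP = bandwidth * RTT
= 1000 Mbps * 107 ms
= 1000 * 1e6 * 107 / 1000 bits
= 107000000 bits
= 13375000 bytes
= 13061.5234 KB
BDP = 107000000 bits (13375000 bytes)


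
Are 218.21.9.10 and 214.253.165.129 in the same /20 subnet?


Mask: 255.255.240.0
218.21.9.10 AND mask = 218.21.0.0
214.253.165.129 AND mask = 214.253.160.0
No, different subnets (218.21.0.0 vs 214.253.160.0)


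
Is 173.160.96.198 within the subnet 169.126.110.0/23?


Subnet network: 169.126.110.0
Test IP AND mask: 173.160.96.0
No, 173.160.96.198 is not in 169.126.110.0/23


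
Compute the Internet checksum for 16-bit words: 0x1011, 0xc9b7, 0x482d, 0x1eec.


Sum all words (with carry folding):
+ 0x1011 = 0x1011
+ 0xc9b7 = 0xd9c8
+ 0x482d = 0x21f6
+ 0x1eec = 0x40e2
One's complement: ~0x40e2
Checksum = 0xbf1d


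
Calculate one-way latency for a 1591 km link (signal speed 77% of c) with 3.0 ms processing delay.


Speed = 0.77 * 3e5 km/s = 231000 km/s
Propagation delay = 1591 / 231000 = 0.0069 s = 6.8874 ms
Processing delay = 3.0 ms
Total one-way latency = 9.8874 ms


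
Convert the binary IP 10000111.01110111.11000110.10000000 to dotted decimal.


10000111 = 135
01110111 = 119
11000110 = 198
10000000 = 128
IP: 135.119.198.128


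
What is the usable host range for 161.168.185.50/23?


Network: 161.168.184.0
Broadcast: 161.168.185.255
First usable = network + 1
Last usable = broadcast - 1
Range: 161.168.184.1 to 161.168.185.254


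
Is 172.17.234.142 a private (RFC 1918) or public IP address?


RFC 1918 private ranges:
  10.0.0.0/8 (10.0.0.0 - 10.255.255.255)
  172.16.0.0/12 (172.16.0.0 - 172.31.255.255)
  192.168.0.0/16 (192.168.0.0 - 192.168.255.255)
Private (in 172.16.0.0/12)


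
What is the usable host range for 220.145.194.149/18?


Network: 220.145.192.0
Broadcast: 220.145.255.255
First usable = network + 1
Last usable = broadcast - 1
Range: 220.145.192.1 to 220.145.255.254


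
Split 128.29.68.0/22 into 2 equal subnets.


New prefix = 22 + 1 = 23
Each subnet has 512 addresses
  128.29.68.0/23
  128.29.70.0/23
Subnets: 128.29.68.0/23, 128.29.70.0/23


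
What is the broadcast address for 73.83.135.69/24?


Network: 73.83.135.0/24
Host bits = 8
Set all host bits to 1:
Broadcast: 73.83.135.255


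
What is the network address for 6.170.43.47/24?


IP:   00000110.10101010.00101011.00101111
Mask: 11111111.11111111.11111111.00000000
AND operation:
Net:  00000110.10101010.00101011.00000000
Network: 6.170.43.0/24


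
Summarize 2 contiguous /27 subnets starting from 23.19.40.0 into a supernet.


Original prefix: /27
Number of subnets: 2 = 2^1
New prefix = 27 - 1 = 26
Supernet: 23.19.40.0/26


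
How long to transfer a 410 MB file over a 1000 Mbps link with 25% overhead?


Effective throughput = 1000 * (1 - 25/100) = 750 Mbps
File size in Mb = 410 * 8 = 3280 Mb
Time = 3280 / 750
Time = 4.3733 seconds


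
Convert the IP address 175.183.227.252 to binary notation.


175 = 10101111
183 = 10110111
227 = 11100011
252 = 11111100
Binary: 10101111.10110111.11100011.11111100


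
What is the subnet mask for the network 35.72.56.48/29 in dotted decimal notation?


/29 means 29 network bits, 3 host bits
Binary: 11111111111111111111111111111000
Mask: 255.255.255.248


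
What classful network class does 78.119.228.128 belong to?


First octet: 78
Binary: 01001110
0xxxxxxx -> Class A (1-126)
Class A, default mask 255.0.0.0 (/8)


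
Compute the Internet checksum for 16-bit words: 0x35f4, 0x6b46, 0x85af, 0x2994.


Sum all words (with carry folding):
+ 0x35f4 = 0x35f4
+ 0x6b46 = 0xa13a
+ 0x85af = 0x26ea
+ 0x2994 = 0x507e
One's complement: ~0x507e
Checksum = 0xaf81


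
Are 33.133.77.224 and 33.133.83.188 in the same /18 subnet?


Mask: 255.255.192.0
33.133.77.224 AND mask = 33.133.64.0
33.133.83.188 AND mask = 33.133.64.0
Yes, same subnet (33.133.64.0)


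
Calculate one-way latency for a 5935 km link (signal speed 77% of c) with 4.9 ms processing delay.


Speed = 0.77 * 3e5 km/s = 231000 km/s
Propagation delay = 5935 / 231000 = 0.0257 s = 25.6926 ms
Processing delay = 4.9 ms
Total one-way latency = 30.5926 ms


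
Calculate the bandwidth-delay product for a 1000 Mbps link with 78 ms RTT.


BDP = bandwidth * RTT
= 1000 Mbps * 78 ms
= 1000 * 1e6 * 78 / 1000 bits
= 78000000 bits
= 9750000 bytes
= 9521.4844 KB
BDP = 78000000 bits (9750000 bytes)


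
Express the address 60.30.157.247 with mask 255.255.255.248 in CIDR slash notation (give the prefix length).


Binary: 11111111.11111111.11111111.11111000
Count leading 1s
Prefix: /29


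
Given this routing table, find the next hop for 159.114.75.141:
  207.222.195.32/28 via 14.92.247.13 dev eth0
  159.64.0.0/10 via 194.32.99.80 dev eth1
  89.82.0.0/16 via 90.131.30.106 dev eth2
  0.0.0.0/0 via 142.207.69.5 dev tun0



Longest prefix match for 159.114.75.141:
  /28 207.222.195.32: no
  /10 159.64.0.0: MATCH
  /16 89.82.0.0: no
  /0 0.0.0.0: MATCH
Selected: next-hop 194.32.99.80 via eth1 (matched /10)


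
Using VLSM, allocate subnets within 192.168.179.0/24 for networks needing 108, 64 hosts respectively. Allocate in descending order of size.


108 hosts -> /25 (126 usable): 192.168.179.0/25
64 hosts -> /25 (126 usable): 192.168.179.128/25
Allocation: 192.168.179.0/25 (108 hosts, 126 usable); 192.168.179.128/25 (64 hosts, 126 usable)


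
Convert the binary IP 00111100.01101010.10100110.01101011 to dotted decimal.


00111100 = 60
01101010 = 106
10100110 = 166
01101011 = 107
IP: 60.106.166.107


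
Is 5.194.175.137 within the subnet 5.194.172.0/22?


Subnet network: 5.194.172.0
Test IP AND mask: 5.194.172.0
Yes, 5.194.175.137 is in 5.194.172.0/22


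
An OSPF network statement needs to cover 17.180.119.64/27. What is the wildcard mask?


Subnet mask: 255.255.255.224
Wildcard = 255.255.255.255 - subnet mask
255 - 255 = 0
255 - 255 = 0
255 - 255 = 0
255 - 224 = 31
Wildcard: 0.0.0.31


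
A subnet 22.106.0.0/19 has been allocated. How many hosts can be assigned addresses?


Host bits = 32 - 19 = 13
Total addresses = 2^13 = 8192
Usable = total - 2 (network and broadcast)
Usable hosts: 8190


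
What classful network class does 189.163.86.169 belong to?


First octet: 189
Binary: 10111101
10xxxxxx -> Class B (128-191)
Class B, default mask 255.255.0.0 (/16)


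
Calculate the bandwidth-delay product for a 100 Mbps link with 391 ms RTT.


BDP = bandwidth * RTT
= 100 Mbps * 391 ms
= 100 * 1e6 * 391 / 1000 bits
= 39100000 bits
= 4887500 bytes
= 4772.9492 KB
BDP = 39100000 bits (4887500 bytes)


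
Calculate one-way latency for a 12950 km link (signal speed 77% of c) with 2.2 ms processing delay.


Speed = 0.77 * 3e5 km/s = 231000 km/s
Propagation delay = 12950 / 231000 = 0.0561 s = 56.0606 ms
Processing delay = 2.2 ms
Total one-way latency = 58.2606 ms


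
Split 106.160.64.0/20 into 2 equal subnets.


New prefix = 20 + 1 = 21
Each subnet has 2048 addresses
  106.160.64.0/21
  106.160.72.0/21
Subnets: 106.160.64.0/21, 106.160.72.0/21


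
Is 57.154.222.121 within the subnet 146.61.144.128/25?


Subnet network: 146.61.144.128
Test IP AND mask: 57.154.222.0
No, 57.154.222.121 is not in 146.61.144.128/25


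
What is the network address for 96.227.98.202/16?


IP:   01100000.11100011.01100010.11001010
Mask: 11111111.11111111.00000000.00000000
AND operation:
Net:  01100000.11100011.00000000.00000000
Network: 96.227.0.0/16


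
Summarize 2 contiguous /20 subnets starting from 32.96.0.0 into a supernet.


Original prefix: /20
Number of subnets: 2 = 2^1
New prefix = 20 - 1 = 19
Supernet: 32.96.0.0/19


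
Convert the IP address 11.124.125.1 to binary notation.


11 = 00001011
124 = 01111100
125 = 01111101
1 = 00000001
Binary: 00001011.01111100.01111101.00000001


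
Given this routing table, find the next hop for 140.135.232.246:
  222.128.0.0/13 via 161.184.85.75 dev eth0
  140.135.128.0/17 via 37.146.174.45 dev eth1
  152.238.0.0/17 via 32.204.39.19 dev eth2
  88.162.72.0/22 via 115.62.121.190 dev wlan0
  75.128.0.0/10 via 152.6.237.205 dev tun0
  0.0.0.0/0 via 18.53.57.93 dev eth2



Longest prefix match for 140.135.232.246:
  /13 222.128.0.0: no
  /17 140.135.128.0: MATCH
  /17 152.238.0.0: no
  /22 88.162.72.0: no
  /10 75.128.0.0: no
  /0 0.0.0.0: MATCH
Selected: next-hop 37.146.174.45 via eth1 (matched /17)


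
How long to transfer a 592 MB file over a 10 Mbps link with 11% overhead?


Effective throughput = 10 * (1 - 11/100) = 8.9 Mbps
File size in Mb = 592 * 8 = 4736 Mb
Time = 4736 / 8.9
Time = 532.1348 seconds


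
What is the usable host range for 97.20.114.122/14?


Network: 97.20.0.0
Broadcast: 97.23.255.255
First usable = network + 1
Last usable = broadcast - 1
Range: 97.20.0.1 to 97.23.255.254


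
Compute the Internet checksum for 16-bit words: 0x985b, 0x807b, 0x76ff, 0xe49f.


Sum all words (with carry folding):
+ 0x985b = 0x985b
+ 0x807b = 0x18d7
+ 0x76ff = 0x8fd6
+ 0xe49f = 0x7476
One's complement: ~0x7476
Checksum = 0x8b89


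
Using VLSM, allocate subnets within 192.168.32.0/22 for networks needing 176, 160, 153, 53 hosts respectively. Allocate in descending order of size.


176 hosts -> /24 (254 usable): 192.168.32.0/24
160 hosts -> /24 (254 usable): 192.168.33.0/24
153 hosts -> /24 (254 usable): 192.168.34.0/24
53 hosts -> /26 (62 usable): 192.168.35.0/26
Allocation: 192.168.32.0/24 (176 hosts, 254 usable); 192.168.33.0/24 (160 hosts, 254 usable); 192.168.34.0/24 (153 hosts, 254 usable); 192.168.35.0/26 (53 hosts, 62 usable)


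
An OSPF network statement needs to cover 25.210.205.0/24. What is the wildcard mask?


Subnet mask: 255.255.255.0
Wildcard = 255.255.255.255 - subnet mask
255 - 255 = 0
255 - 255 = 0
255 - 255 = 0
255 - 0 = 255
Wildcard: 0.0.0.255


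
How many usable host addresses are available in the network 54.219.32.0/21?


Host bits = 32 - 21 = 11
Total addresses = 2^11 = 2048
Usable = total - 2 (network and broadcast)
Usable hosts: 2046


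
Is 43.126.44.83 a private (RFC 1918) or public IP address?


RFC 1918 private ranges:
  10.0.0.0/8 (10.0.0.0 - 10.255.255.255)
  172.16.0.0/12 (172.16.0.0 - 172.31.255.255)
  192.168.0.0/16 (192.168.0.0 - 192.168.255.255)
Public (not in any RFC 1918 range)


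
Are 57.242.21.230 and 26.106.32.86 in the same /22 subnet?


Mask: 255.255.252.0
57.242.21.230 AND mask = 57.242.20.0
26.106.32.86 AND mask = 26.106.32.0
No, different subnets (57.242.20.0 vs 26.106.32.0)


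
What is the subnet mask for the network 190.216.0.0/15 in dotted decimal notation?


/15 means 15 network bits, 17 host bits
Binary: 11111111111111100000000000000000
Mask: 255.254.0.0


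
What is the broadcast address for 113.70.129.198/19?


Network: 113.70.128.0/19
Host bits = 13
Set all host bits to 1:
Broadcast: 113.70.159.255


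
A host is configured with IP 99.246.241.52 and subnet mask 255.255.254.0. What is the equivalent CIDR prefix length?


Binary: 11111111.11111111.11111110.00000000
Count leading 1s
Prefix: /23


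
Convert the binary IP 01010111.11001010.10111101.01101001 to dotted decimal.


01010111 = 87
11001010 = 202
10111101 = 189
01101001 = 105
IP: 87.202.189.105


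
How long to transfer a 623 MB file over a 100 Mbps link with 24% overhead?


Effective throughput = 100 * (1 - 24/100) = 76 Mbps
File size in Mb = 623 * 8 = 4984 Mb
Time = 4984 / 76
Time = 65.5789 seconds


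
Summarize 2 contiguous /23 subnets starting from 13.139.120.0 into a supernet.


Original prefix: /23
Number of subnets: 2 = 2^1
New prefix = 23 - 1 = 22
Supernet: 13.139.120.0/22


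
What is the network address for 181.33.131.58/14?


IP:   10110101.00100001.10000011.00111010
Mask: 11111111.11111100.00000000.00000000
AND operation:
Net:  10110101.00100000.00000000.00000000
Network: 181.32.0.0/14


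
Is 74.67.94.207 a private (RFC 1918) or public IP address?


RFC 1918 private ranges:
  10.0.0.0/8 (10.0.0.0 - 10.255.255.255)
  172.16.0.0/12 (172.16.0.0 - 172.31.255.255)
  192.168.0.0/16 (192.168.0.0 - 192.168.255.255)
Public (not in any RFC 1918 range)


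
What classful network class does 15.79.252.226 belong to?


First octet: 15
Binary: 00001111
0xxxxxxx -> Class A (1-126)
Class A, default mask 255.0.0.0 (/8)


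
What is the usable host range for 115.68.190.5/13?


Network: 115.64.0.0
Broadcast: 115.71.255.255
First usable = network + 1
Last usable = broadcast - 1
Range: 115.64.0.1 to 115.71.255.254


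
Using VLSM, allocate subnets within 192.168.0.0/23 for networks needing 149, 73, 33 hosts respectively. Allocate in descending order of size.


149 hosts -> /24 (254 usable): 192.168.0.0/24
73 hosts -> /25 (126 usable): 192.168.1.0/25
33 hosts -> /26 (62 usable): 192.168.1.128/26
Allocation: 192.168.0.0/24 (149 hosts, 254 usable); 192.168.1.0/25 (73 hosts, 126 usable); 192.168.1.128/26 (33 hosts, 62 usable)


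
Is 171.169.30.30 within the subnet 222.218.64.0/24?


Subnet network: 222.218.64.0
Test IP AND mask: 171.169.30.0
No, 171.169.30.30 is not in 222.218.64.0/24


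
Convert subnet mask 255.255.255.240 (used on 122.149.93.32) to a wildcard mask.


Subnet mask: 255.255.255.240
Wildcard = 255.255.255.255 - subnet mask
255 - 255 = 0
255 - 255 = 0
255 - 255 = 0
255 - 240 = 15
Wildcard: 0.0.0.15


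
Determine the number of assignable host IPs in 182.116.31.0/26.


Host bits = 32 - 26 = 6
Total addresses = 2^6 = 64
Usable = total - 2 (network and broadcast)
Usable hosts: 62


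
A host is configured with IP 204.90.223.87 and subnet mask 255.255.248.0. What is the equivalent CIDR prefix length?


Binary: 11111111.11111111.11111000.00000000
Count leading 1s
Prefix: /21


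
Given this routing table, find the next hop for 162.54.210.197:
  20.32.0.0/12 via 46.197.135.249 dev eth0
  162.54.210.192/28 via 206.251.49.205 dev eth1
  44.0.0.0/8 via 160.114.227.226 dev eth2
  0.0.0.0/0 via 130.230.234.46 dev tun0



Longest prefix match for 162.54.210.197:
  /12 20.32.0.0: no
  /28 162.54.210.192: MATCH
  /8 44.0.0.0: no
  /0 0.0.0.0: MATCH
Selected: next-hop 206.251.49.205 via eth1 (matched /28)


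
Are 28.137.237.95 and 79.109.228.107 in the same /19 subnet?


Mask: 255.255.224.0
28.137.237.95 AND mask = 28.137.224.0
79.109.228.107 AND mask = 79.109.224.0
No, different subnets (28.137.224.0 vs 79.109.224.0)


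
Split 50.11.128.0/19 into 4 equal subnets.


New prefix = 19 + 2 = 21
Each subnet has 2048 addresses
  50.11.128.0/21
  50.11.136.0/21
  50.11.144.0/21
  50.11.152.0/21
Subnets: 50.11.128.0/21, 50.11.136.0/21, 50.11.144.0/21, 50.11.152.0/21


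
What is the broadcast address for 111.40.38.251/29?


Network: 111.40.38.248/29
Host bits = 3
Set all host bits to 1:
Broadcast: 111.40.38.255


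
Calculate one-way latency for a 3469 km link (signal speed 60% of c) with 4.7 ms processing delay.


Speed = 0.6 * 3e5 km/s = 180000 km/s
Propagation delay = 3469 / 180000 = 0.0193 s = 19.2722 ms
Processing delay = 4.7 ms
Total one-way latency = 23.9722 ms


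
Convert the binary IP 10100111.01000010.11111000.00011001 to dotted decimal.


10100111 = 167
01000010 = 66
11111000 = 248
00011001 = 25
IP: 167.66.248.25


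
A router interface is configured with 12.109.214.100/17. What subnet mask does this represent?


/17 means 17 network bits, 15 host bits
Binary: 11111111111111111000000000000000
Mask: 255.255.128.0


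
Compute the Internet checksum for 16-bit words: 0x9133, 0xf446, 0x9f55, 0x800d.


Sum all words (with carry folding):
+ 0x9133 = 0x9133
+ 0xf446 = 0x857a
+ 0x9f55 = 0x24d0
+ 0x800d = 0xa4dd
One's complement: ~0xa4dd
Checksum = 0x5b22


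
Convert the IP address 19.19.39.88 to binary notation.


19 = 00010011
19 = 00010011
39 = 00100111
88 = 01011000
Binary: 00010011.00010011.00100111.01011000


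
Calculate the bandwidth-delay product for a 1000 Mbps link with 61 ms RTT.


BDP = bandwidth * RTT
= 1000 Mbps * 61 ms
= 1000 * 1e6 * 61 / 1000 bits
= 61000000 bits
= 7625000 bytes
= 7446.2891 KB
BDP = 61000000 bits (7625000 bytes)


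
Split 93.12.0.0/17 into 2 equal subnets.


New prefix = 17 + 1 = 18
Each subnet has 16384 addresses
  93.12.0.0/18
  93.12.64.0/18
Subnets: 93.12.0.0/18, 93.12.64.0/18


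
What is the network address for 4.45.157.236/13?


IP:   00000100.00101101.10011101.11101100
Mask: 11111111.11111000.00000000.00000000
AND operation:
Net:  00000100.00101000.00000000.00000000
Network: 4.40.0.0/13


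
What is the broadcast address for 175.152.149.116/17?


Network: 175.152.128.0/17
Host bits = 15
Set all host bits to 1:
Broadcast: 175.152.255.255


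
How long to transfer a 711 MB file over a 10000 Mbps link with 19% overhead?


Effective throughput = 10000 * (1 - 19/100) = 8100.0 Mbps
File size in Mb = 711 * 8 = 5688 Mb
Time = 5688 / 8100.0
Time = 0.7022 seconds


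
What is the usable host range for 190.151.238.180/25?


Network: 190.151.238.128
Broadcast: 190.151.238.255
First usable = network + 1
Last usable = broadcast - 1
Range: 190.151.238.129 to 190.151.238.254


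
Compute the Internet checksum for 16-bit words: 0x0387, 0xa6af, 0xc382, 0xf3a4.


Sum all words (with carry folding):
+ 0x0387 = 0x0387
+ 0xa6af = 0xaa36
+ 0xc382 = 0x6db9
+ 0xf3a4 = 0x615e
One's complement: ~0x615e
Checksum = 0x9ea1


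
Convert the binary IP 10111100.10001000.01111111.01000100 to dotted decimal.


10111100 = 188
10001000 = 136
01111111 = 127
01000100 = 68
IP: 188.136.127.68


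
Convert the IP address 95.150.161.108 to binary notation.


95 = 01011111
150 = 10010110
161 = 10100001
108 = 01101100
Binary: 01011111.10010110.10100001.01101100


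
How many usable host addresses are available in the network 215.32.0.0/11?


Host bits = 32 - 11 = 21
Total addresses = 2^21 = 2097152
Usable = total - 2 (network and broadcast)
Usable hosts: 2097150


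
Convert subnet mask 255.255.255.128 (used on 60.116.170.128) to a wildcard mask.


Subnet mask: 255.255.255.128
Wildcard = 255.255.255.255 - subnet mask
255 - 255 = 0
255 - 255 = 0
255 - 255 = 0
255 - 128 = 127
Wildcard: 0.0.0.127


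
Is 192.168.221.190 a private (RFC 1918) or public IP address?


RFC 1918 private ranges:
  10.0.0.0/8 (10.0.0.0 - 10.255.255.255)
  172.16.0.0/12 (172.16.0.0 - 172.31.255.255)
  192.168.0.0/16 (192.168.0.0 - 192.168.255.255)
Private (in 192.168.0.0/16)


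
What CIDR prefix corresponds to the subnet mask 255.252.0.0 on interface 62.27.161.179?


Binary: 11111111.11111100.00000000.00000000
Count leading 1s
Prefix: /14


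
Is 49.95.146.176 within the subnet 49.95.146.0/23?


Subnet network: 49.95.146.0
Test IP AND mask: 49.95.146.0
Yes, 49.95.146.176 is in 49.95.146.0/23


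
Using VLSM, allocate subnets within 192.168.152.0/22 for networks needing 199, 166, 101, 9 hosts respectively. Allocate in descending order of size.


199 hosts -> /24 (254 usable): 192.168.152.0/24
166 hosts -> /24 (254 usable): 192.168.153.0/24
101 hosts -> /25 (126 usable): 192.168.154.0/25
9 hosts -> /28 (14 usable): 192.168.154.128/28
Allocation: 192.168.152.0/24 (199 hosts, 254 usable); 192.168.153.0/24 (166 hosts, 254 usable); 192.168.154.0/25 (101 hosts, 126 usable); 192.168.154.128/28 (9 hosts, 14 usable)


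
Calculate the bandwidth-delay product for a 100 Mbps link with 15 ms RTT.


BDP = bandwidth * RTT
= 100 Mbps * 15 ms
= 100 * 1e6 * 15 / 1000 bits
= 1500000 bits
= 187500 bytes
= 183.1055 KB
BDP = 1500000 bits (187500 bytes)


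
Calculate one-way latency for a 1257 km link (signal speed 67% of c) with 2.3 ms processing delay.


Speed = 0.67 * 3e5 km/s = 201000 km/s
Propagation delay = 1257 / 201000 = 0.0063 s = 6.2537 ms
Processing delay = 2.3 ms
Total one-way latency = 8.5537 ms


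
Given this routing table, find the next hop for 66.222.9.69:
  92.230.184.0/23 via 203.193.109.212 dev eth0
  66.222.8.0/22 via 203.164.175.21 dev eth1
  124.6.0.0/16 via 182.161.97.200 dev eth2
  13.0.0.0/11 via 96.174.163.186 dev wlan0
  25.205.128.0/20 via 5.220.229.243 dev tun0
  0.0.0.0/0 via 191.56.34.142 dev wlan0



Longest prefix match for 66.222.9.69:
  /23 92.230.184.0: no
  /22 66.222.8.0: MATCH
  /16 124.6.0.0: no
  /11 13.0.0.0: no
  /20 25.205.128.0: no
  /0 0.0.0.0: MATCH
Selected: next-hop 203.164.175.21 via eth1 (matched /22)


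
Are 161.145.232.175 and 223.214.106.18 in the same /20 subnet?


Mask: 255.255.240.0
161.145.232.175 AND mask = 161.145.224.0
223.214.106.18 AND mask = 223.214.96.0
No, different subnets (161.145.224.0 vs 223.214.96.0)


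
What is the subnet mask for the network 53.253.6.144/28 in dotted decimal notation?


/28 means 28 network bits, 4 host bits
Binary: 11111111111111111111111111110000
Mask: 255.255.255.240


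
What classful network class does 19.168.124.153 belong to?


First octet: 19
Binary: 00010011
0xxxxxxx -> Class A (1-126)
Class A, default mask 255.0.0.0 (/8)


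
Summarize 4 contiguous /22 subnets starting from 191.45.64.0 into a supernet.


Original prefix: /22
Number of subnets: 4 = 2^2
New prefix = 22 - 2 = 20
Supernet: 191.45.64.0/20


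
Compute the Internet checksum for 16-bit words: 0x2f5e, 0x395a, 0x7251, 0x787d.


Sum all words (with carry folding):
+ 0x2f5e = 0x2f5e
+ 0x395a = 0x68b8
+ 0x7251 = 0xdb09
+ 0x787d = 0x5387
One's complement: ~0x5387
Checksum = 0xac78


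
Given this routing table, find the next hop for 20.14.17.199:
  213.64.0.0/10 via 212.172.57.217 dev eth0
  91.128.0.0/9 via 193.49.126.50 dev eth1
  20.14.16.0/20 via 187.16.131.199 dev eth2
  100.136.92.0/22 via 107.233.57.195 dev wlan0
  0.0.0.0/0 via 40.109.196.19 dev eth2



Longest prefix match for 20.14.17.199:
  /10 213.64.0.0: no
  /9 91.128.0.0: no
  /20 20.14.16.0: MATCH
  /22 100.136.92.0: no
  /0 0.0.0.0: MATCH
Selected: next-hop 187.16.131.199 via eth2 (matched /20)


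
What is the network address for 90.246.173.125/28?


IP:   01011010.11110110.10101101.01111101
Mask: 11111111.11111111.11111111.11110000
AND operation:
Net:  01011010.11110110.10101101.01110000
Network: 90.246.173.112/28


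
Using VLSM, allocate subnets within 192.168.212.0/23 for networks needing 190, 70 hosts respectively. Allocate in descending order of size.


190 hosts -> /24 (254 usable): 192.168.212.0/24
70 hosts -> /25 (126 usable): 192.168.213.0/25
Allocation: 192.168.212.0/24 (190 hosts, 254 usable); 192.168.213.0/25 (70 hosts, 126 usable)


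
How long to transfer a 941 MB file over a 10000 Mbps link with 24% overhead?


Effective throughput = 10000 * (1 - 24/100) = 7600 Mbps
File size in Mb = 941 * 8 = 7528 Mb
Time = 7528 / 7600
Time = 0.9905 seconds


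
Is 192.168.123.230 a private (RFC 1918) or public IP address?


RFC 1918 private ranges:
  10.0.0.0/8 (10.0.0.0 - 10.255.255.255)
  172.16.0.0/12 (172.16.0.0 - 172.31.255.255)
  192.168.0.0/16 (192.168.0.0 - 192.168.255.255)
Private (in 192.168.0.0/16)


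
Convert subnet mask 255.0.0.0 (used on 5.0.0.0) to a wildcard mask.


Subnet mask: 255.0.0.0
Wildcard = 255.255.255.255 - subnet mask
255 - 255 = 0
255 - 0 = 255
255 - 0 = 255
255 - 0 = 255
Wildcard: 0.255.255.255


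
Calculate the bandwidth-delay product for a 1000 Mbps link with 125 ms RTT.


BDP = bandwidth * RTT
= 1000 Mbps * 125 ms
= 1000 * 1e6 * 125 / 1000 bits
= 125000000 bits
= 15625000 bytes
= 15258.7891 KB
BDP = 125000000 bits (15625000 bytes)


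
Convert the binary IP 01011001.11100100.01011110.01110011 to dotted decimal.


01011001 = 89
11100100 = 228
01011110 = 94
01110011 = 115
IP: 89.228.94.115


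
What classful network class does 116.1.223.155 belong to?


First octet: 116
Binary: 01110100
0xxxxxxx -> Class A (1-126)
Class A, default mask 255.0.0.0 (/8)


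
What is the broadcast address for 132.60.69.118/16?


Network: 132.60.0.0/16
Host bits = 16
Set all host bits to 1:
Broadcast: 132.60.255.255


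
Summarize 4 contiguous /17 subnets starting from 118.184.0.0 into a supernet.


Original prefix: /17
Number of subnets: 4 = 2^2
New prefix = 17 - 2 = 15
Supernet: 118.184.0.0/15


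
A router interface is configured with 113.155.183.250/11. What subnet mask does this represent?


/11 means 11 network bits, 21 host bits
Binary: 11111111111000000000000000000000
Mask: 255.224.0.0


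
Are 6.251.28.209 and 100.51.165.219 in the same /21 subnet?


Mask: 255.255.248.0
6.251.28.209 AND mask = 6.251.24.0
100.51.165.219 AND mask = 100.51.160.0
No, different subnets (6.251.24.0 vs 100.51.160.0)


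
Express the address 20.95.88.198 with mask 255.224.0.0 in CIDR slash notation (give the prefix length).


Binary: 11111111.11100000.00000000.00000000
Count leading 1s
Prefix: /11


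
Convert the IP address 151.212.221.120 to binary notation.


151 = 10010111
212 = 11010100
221 = 11011101
120 = 01111000
Binary: 10010111.11010100.11011101.01111000


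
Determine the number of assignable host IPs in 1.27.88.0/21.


Host bits = 32 - 21 = 11
Total addresses = 2^11 = 2048
Usable = total - 2 (network and broadcast)
Usable hosts: 2046


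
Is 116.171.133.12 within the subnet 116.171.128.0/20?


Subnet network: 116.171.128.0
Test IP AND mask: 116.171.128.0
Yes, 116.171.133.12 is in 116.171.128.0/20


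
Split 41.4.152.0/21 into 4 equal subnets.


New prefix = 21 + 2 = 23
Each subnet has 512 addresses
  41.4.152.0/23
  41.4.154.0/23
  41.4.156.0/23
  41.4.158.0/23
Subnets: 41.4.152.0/23, 41.4.154.0/23, 41.4.156.0/23, 41.4.158.0/23


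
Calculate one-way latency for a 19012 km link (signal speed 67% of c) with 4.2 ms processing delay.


Speed = 0.67 * 3e5 km/s = 201000 km/s
Propagation delay = 19012 / 201000 = 0.0946 s = 94.5871 ms
Processing delay = 4.2 ms
Total one-way latency = 98.7871 ms


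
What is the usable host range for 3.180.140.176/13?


Network: 3.176.0.0
Broadcast: 3.183.255.255
First usable = network + 1
Last usable = broadcast - 1
Range: 3.176.0.1 to 3.183.255.254


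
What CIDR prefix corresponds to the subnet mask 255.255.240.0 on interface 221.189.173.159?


Binary: 11111111.11111111.11110000.00000000
Count leading 1s
Prefix: /20


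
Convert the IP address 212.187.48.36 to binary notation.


212 = 11010100
187 = 10111011
48 = 00110000
36 = 00100100
Binary: 11010100.10111011.00110000.00100100


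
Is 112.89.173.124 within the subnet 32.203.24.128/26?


Subnet network: 32.203.24.128
Test IP AND mask: 112.89.173.64
No, 112.89.173.124 is not in 32.203.24.128/26
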